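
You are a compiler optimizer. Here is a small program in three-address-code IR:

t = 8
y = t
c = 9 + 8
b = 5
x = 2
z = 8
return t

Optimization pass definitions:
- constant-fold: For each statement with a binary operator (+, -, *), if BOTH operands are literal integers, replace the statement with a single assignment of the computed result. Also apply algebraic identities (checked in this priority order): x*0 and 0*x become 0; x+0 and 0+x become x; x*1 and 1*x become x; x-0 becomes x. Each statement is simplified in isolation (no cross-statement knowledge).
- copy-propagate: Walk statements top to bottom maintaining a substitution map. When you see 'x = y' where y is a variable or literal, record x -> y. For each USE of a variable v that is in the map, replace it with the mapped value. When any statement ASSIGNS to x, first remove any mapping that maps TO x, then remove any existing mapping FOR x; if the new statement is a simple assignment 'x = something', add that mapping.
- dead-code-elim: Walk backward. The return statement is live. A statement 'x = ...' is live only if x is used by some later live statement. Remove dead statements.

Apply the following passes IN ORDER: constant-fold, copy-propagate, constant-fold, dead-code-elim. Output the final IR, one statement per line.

Initial IR:
  t = 8
  y = t
  c = 9 + 8
  b = 5
  x = 2
  z = 8
  return t
After constant-fold (7 stmts):
  t = 8
  y = t
  c = 17
  b = 5
  x = 2
  z = 8
  return t
After copy-propagate (7 stmts):
  t = 8
  y = 8
  c = 17
  b = 5
  x = 2
  z = 8
  return 8
After constant-fold (7 stmts):
  t = 8
  y = 8
  c = 17
  b = 5
  x = 2
  z = 8
  return 8
After dead-code-elim (1 stmts):
  return 8

Answer: return 8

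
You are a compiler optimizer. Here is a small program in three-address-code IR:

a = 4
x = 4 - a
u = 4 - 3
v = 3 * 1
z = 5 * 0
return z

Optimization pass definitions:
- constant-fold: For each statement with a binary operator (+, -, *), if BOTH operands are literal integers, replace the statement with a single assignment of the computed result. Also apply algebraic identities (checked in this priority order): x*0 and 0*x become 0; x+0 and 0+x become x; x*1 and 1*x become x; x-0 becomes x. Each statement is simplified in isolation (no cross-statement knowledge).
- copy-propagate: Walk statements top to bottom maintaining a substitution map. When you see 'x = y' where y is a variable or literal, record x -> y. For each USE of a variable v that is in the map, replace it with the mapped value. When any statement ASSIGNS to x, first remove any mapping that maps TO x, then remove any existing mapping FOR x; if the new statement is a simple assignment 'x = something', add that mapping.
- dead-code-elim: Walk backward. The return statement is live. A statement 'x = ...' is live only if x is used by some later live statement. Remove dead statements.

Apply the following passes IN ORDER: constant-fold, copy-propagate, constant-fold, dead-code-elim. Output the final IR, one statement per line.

Initial IR:
  a = 4
  x = 4 - a
  u = 4 - 3
  v = 3 * 1
  z = 5 * 0
  return z
After constant-fold (6 stmts):
  a = 4
  x = 4 - a
  u = 1
  v = 3
  z = 0
  return z
After copy-propagate (6 stmts):
  a = 4
  x = 4 - 4
  u = 1
  v = 3
  z = 0
  return 0
After constant-fold (6 stmts):
  a = 4
  x = 0
  u = 1
  v = 3
  z = 0
  return 0
After dead-code-elim (1 stmts):
  return 0

Answer: return 0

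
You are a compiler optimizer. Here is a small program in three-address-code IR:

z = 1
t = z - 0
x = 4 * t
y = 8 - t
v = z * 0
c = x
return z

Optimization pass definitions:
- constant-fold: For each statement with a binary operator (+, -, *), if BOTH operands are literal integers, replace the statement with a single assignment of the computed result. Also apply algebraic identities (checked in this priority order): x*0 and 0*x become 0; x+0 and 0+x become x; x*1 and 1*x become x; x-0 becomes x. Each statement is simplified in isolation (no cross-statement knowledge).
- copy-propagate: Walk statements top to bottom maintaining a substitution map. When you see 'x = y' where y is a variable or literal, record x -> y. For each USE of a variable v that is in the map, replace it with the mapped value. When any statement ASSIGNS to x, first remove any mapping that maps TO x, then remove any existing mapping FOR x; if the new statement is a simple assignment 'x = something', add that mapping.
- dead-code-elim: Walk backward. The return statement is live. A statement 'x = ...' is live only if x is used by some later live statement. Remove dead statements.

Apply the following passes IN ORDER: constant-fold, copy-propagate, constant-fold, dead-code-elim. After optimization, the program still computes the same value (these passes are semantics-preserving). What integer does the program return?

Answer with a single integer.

Initial IR:
  z = 1
  t = z - 0
  x = 4 * t
  y = 8 - t
  v = z * 0
  c = x
  return z
After constant-fold (7 stmts):
  z = 1
  t = z
  x = 4 * t
  y = 8 - t
  v = 0
  c = x
  return z
After copy-propagate (7 stmts):
  z = 1
  t = 1
  x = 4 * 1
  y = 8 - 1
  v = 0
  c = x
  return 1
After constant-fold (7 stmts):
  z = 1
  t = 1
  x = 4
  y = 7
  v = 0
  c = x
  return 1
After dead-code-elim (1 stmts):
  return 1
Evaluate:
  z = 1  =>  z = 1
  t = z - 0  =>  t = 1
  x = 4 * t  =>  x = 4
  y = 8 - t  =>  y = 7
  v = z * 0  =>  v = 0
  c = x  =>  c = 4
  return z = 1

Answer: 1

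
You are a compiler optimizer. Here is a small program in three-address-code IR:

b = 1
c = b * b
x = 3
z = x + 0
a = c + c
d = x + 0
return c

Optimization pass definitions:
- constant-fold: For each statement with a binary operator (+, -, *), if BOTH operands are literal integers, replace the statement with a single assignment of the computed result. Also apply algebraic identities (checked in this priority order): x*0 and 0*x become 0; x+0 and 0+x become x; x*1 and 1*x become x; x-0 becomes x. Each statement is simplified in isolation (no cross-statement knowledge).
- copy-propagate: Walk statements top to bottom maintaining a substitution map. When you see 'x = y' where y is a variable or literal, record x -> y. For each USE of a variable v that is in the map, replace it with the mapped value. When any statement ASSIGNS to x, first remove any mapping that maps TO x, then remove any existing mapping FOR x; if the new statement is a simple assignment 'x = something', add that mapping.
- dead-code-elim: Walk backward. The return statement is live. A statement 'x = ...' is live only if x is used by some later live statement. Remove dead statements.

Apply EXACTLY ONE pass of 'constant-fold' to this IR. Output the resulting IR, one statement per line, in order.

Answer: b = 1
c = b * b
x = 3
z = x
a = c + c
d = x
return c

Derivation:
Applying constant-fold statement-by-statement:
  [1] b = 1  (unchanged)
  [2] c = b * b  (unchanged)
  [3] x = 3  (unchanged)
  [4] z = x + 0  -> z = x
  [5] a = c + c  (unchanged)
  [6] d = x + 0  -> d = x
  [7] return c  (unchanged)
Result (7 stmts):
  b = 1
  c = b * b
  x = 3
  z = x
  a = c + c
  d = x
  return c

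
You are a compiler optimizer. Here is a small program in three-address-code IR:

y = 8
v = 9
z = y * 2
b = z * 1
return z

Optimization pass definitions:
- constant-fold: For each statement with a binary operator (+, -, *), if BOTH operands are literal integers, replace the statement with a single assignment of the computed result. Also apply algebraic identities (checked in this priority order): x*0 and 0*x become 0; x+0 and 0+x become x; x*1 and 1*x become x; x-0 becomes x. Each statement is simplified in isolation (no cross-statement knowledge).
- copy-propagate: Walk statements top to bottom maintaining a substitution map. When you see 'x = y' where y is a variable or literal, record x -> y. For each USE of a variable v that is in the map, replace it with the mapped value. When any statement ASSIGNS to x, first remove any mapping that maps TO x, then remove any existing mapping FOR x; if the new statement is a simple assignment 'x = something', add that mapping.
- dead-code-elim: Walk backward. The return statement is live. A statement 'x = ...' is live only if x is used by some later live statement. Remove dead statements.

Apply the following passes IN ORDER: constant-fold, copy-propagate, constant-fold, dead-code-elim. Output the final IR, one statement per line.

Answer: z = 16
return z

Derivation:
Initial IR:
  y = 8
  v = 9
  z = y * 2
  b = z * 1
  return z
After constant-fold (5 stmts):
  y = 8
  v = 9
  z = y * 2
  b = z
  return z
After copy-propagate (5 stmts):
  y = 8
  v = 9
  z = 8 * 2
  b = z
  return z
After constant-fold (5 stmts):
  y = 8
  v = 9
  z = 16
  b = z
  return z
After dead-code-elim (2 stmts):
  z = 16
  return z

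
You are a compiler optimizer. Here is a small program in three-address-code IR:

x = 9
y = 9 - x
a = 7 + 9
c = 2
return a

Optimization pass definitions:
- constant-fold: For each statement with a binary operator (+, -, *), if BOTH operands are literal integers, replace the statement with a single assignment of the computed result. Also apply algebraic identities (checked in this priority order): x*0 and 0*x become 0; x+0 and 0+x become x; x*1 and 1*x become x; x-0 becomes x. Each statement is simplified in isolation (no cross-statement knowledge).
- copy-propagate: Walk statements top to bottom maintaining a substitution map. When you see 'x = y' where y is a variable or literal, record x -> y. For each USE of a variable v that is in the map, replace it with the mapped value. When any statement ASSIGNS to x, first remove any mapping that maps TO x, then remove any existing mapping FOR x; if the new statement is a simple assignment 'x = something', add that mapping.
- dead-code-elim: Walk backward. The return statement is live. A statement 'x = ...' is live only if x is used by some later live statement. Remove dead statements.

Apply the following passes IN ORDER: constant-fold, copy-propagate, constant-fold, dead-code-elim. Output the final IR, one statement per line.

Answer: return 16

Derivation:
Initial IR:
  x = 9
  y = 9 - x
  a = 7 + 9
  c = 2
  return a
After constant-fold (5 stmts):
  x = 9
  y = 9 - x
  a = 16
  c = 2
  return a
After copy-propagate (5 stmts):
  x = 9
  y = 9 - 9
  a = 16
  c = 2
  return 16
After constant-fold (5 stmts):
  x = 9
  y = 0
  a = 16
  c = 2
  return 16
After dead-code-elim (1 stmts):
  return 16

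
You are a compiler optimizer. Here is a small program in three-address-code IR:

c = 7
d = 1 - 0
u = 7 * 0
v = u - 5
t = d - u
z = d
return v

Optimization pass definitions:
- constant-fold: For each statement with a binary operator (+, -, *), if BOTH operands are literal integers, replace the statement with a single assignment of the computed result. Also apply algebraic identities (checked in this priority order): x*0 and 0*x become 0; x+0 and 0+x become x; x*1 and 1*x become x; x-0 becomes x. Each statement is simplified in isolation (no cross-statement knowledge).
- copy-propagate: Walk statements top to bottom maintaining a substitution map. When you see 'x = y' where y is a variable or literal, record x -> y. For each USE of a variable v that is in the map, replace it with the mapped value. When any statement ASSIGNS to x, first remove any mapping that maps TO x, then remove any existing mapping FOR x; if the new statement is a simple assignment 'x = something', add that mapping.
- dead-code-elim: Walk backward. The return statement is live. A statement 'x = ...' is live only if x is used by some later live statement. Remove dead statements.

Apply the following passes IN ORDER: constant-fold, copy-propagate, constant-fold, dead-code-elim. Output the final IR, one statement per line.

Initial IR:
  c = 7
  d = 1 - 0
  u = 7 * 0
  v = u - 5
  t = d - u
  z = d
  return v
After constant-fold (7 stmts):
  c = 7
  d = 1
  u = 0
  v = u - 5
  t = d - u
  z = d
  return v
After copy-propagate (7 stmts):
  c = 7
  d = 1
  u = 0
  v = 0 - 5
  t = 1 - 0
  z = 1
  return v
After constant-fold (7 stmts):
  c = 7
  d = 1
  u = 0
  v = -5
  t = 1
  z = 1
  return v
After dead-code-elim (2 stmts):
  v = -5
  return v

Answer: v = -5
return v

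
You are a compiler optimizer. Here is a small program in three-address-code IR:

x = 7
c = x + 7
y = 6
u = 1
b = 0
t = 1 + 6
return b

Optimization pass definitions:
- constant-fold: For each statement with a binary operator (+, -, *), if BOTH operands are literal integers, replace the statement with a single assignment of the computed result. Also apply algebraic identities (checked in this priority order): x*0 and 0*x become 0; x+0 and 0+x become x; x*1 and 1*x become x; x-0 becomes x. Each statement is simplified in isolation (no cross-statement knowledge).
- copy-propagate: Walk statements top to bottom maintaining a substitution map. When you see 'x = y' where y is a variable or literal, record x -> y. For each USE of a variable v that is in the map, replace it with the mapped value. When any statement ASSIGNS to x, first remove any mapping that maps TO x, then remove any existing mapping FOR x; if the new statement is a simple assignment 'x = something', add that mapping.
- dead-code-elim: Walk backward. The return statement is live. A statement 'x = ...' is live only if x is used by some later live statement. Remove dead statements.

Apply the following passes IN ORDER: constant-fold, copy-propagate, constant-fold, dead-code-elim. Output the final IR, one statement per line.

Answer: return 0

Derivation:
Initial IR:
  x = 7
  c = x + 7
  y = 6
  u = 1
  b = 0
  t = 1 + 6
  return b
After constant-fold (7 stmts):
  x = 7
  c = x + 7
  y = 6
  u = 1
  b = 0
  t = 7
  return b
After copy-propagate (7 stmts):
  x = 7
  c = 7 + 7
  y = 6
  u = 1
  b = 0
  t = 7
  return 0
After constant-fold (7 stmts):
  x = 7
  c = 14
  y = 6
  u = 1
  b = 0
  t = 7
  return 0
After dead-code-elim (1 stmts):
  return 0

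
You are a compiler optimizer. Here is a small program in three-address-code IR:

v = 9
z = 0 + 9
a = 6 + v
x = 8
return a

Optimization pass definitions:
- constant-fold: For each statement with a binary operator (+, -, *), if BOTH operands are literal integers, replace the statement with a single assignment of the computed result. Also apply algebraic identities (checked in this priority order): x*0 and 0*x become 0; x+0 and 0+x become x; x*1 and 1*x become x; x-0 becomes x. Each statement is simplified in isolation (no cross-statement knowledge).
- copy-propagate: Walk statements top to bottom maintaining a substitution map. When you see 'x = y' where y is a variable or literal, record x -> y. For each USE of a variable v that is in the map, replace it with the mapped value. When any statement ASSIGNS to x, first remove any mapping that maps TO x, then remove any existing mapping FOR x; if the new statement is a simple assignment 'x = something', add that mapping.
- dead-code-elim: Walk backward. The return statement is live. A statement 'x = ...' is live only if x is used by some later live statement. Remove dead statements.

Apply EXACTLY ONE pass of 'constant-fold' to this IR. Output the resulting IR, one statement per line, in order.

Answer: v = 9
z = 9
a = 6 + v
x = 8
return a

Derivation:
Applying constant-fold statement-by-statement:
  [1] v = 9  (unchanged)
  [2] z = 0 + 9  -> z = 9
  [3] a = 6 + v  (unchanged)
  [4] x = 8  (unchanged)
  [5] return a  (unchanged)
Result (5 stmts):
  v = 9
  z = 9
  a = 6 + v
  x = 8
  return a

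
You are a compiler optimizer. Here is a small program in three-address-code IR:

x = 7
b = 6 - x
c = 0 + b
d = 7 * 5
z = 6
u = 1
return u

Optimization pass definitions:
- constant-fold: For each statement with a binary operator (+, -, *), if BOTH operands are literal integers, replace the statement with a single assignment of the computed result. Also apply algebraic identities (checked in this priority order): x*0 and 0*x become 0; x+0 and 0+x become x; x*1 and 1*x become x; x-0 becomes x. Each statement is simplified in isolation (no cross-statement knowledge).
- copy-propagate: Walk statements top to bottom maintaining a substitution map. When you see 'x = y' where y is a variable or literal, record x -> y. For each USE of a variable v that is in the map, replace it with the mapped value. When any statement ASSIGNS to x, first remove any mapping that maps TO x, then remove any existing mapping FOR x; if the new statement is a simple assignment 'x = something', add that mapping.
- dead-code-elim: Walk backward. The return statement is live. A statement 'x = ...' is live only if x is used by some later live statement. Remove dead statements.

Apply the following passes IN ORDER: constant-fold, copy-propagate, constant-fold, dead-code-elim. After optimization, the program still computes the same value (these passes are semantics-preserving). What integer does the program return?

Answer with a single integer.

Initial IR:
  x = 7
  b = 6 - x
  c = 0 + b
  d = 7 * 5
  z = 6
  u = 1
  return u
After constant-fold (7 stmts):
  x = 7
  b = 6 - x
  c = b
  d = 35
  z = 6
  u = 1
  return u
After copy-propagate (7 stmts):
  x = 7
  b = 6 - 7
  c = b
  d = 35
  z = 6
  u = 1
  return 1
After constant-fold (7 stmts):
  x = 7
  b = -1
  c = b
  d = 35
  z = 6
  u = 1
  return 1
After dead-code-elim (1 stmts):
  return 1
Evaluate:
  x = 7  =>  x = 7
  b = 6 - x  =>  b = -1
  c = 0 + b  =>  c = -1
  d = 7 * 5  =>  d = 35
  z = 6  =>  z = 6
  u = 1  =>  u = 1
  return u = 1

Answer: 1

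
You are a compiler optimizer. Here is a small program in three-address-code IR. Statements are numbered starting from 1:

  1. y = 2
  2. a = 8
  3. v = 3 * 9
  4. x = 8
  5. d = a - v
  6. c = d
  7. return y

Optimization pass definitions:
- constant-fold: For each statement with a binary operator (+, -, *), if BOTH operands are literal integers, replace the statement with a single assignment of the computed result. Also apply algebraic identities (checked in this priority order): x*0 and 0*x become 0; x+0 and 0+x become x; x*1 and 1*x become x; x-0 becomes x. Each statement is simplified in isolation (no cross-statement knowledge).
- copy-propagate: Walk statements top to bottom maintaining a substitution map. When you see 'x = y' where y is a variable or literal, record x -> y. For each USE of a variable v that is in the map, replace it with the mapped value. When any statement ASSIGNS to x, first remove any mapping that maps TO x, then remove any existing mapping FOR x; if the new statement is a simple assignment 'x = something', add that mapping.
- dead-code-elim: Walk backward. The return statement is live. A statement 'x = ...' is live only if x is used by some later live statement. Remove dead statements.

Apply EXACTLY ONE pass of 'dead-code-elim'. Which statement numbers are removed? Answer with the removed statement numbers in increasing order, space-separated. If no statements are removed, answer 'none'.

Answer: 2 3 4 5 6

Derivation:
Backward liveness scan:
Stmt 1 'y = 2': KEEP (y is live); live-in = []
Stmt 2 'a = 8': DEAD (a not in live set ['y'])
Stmt 3 'v = 3 * 9': DEAD (v not in live set ['y'])
Stmt 4 'x = 8': DEAD (x not in live set ['y'])
Stmt 5 'd = a - v': DEAD (d not in live set ['y'])
Stmt 6 'c = d': DEAD (c not in live set ['y'])
Stmt 7 'return y': KEEP (return); live-in = ['y']
Removed statement numbers: [2, 3, 4, 5, 6]
Surviving IR:
  y = 2
  return y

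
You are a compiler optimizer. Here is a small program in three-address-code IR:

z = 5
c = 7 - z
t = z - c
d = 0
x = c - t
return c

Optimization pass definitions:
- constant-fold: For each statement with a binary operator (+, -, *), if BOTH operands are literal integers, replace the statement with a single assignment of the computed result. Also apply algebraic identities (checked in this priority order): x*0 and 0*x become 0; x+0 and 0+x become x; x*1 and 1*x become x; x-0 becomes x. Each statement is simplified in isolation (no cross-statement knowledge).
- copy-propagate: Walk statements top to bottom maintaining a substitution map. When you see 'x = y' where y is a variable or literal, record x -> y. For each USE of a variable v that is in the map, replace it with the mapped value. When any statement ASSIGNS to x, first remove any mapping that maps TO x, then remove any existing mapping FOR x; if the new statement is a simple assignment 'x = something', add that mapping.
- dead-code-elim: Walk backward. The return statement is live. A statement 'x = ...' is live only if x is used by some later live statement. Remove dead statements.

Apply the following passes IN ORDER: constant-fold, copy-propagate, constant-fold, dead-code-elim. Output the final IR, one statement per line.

Answer: c = 2
return c

Derivation:
Initial IR:
  z = 5
  c = 7 - z
  t = z - c
  d = 0
  x = c - t
  return c
After constant-fold (6 stmts):
  z = 5
  c = 7 - z
  t = z - c
  d = 0
  x = c - t
  return c
After copy-propagate (6 stmts):
  z = 5
  c = 7 - 5
  t = 5 - c
  d = 0
  x = c - t
  return c
After constant-fold (6 stmts):
  z = 5
  c = 2
  t = 5 - c
  d = 0
  x = c - t
  return c
After dead-code-elim (2 stmts):
  c = 2
  return c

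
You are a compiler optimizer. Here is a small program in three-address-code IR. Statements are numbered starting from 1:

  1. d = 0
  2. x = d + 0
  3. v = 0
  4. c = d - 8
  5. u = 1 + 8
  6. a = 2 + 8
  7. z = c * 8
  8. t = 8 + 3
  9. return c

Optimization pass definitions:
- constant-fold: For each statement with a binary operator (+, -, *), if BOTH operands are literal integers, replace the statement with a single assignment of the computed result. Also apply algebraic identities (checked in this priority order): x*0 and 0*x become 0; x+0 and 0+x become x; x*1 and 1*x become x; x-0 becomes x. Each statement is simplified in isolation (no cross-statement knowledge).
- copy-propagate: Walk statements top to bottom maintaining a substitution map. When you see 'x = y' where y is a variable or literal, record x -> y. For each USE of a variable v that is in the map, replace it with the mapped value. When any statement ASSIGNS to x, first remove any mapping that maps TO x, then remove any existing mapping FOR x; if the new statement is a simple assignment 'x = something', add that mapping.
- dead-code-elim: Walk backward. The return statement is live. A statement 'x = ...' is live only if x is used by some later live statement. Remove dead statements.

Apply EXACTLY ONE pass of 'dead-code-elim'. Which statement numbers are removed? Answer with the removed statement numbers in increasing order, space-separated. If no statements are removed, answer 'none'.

Answer: 2 3 5 6 7 8

Derivation:
Backward liveness scan:
Stmt 1 'd = 0': KEEP (d is live); live-in = []
Stmt 2 'x = d + 0': DEAD (x not in live set ['d'])
Stmt 3 'v = 0': DEAD (v not in live set ['d'])
Stmt 4 'c = d - 8': KEEP (c is live); live-in = ['d']
Stmt 5 'u = 1 + 8': DEAD (u not in live set ['c'])
Stmt 6 'a = 2 + 8': DEAD (a not in live set ['c'])
Stmt 7 'z = c * 8': DEAD (z not in live set ['c'])
Stmt 8 't = 8 + 3': DEAD (t not in live set ['c'])
Stmt 9 'return c': KEEP (return); live-in = ['c']
Removed statement numbers: [2, 3, 5, 6, 7, 8]
Surviving IR:
  d = 0
  c = d - 8
  return c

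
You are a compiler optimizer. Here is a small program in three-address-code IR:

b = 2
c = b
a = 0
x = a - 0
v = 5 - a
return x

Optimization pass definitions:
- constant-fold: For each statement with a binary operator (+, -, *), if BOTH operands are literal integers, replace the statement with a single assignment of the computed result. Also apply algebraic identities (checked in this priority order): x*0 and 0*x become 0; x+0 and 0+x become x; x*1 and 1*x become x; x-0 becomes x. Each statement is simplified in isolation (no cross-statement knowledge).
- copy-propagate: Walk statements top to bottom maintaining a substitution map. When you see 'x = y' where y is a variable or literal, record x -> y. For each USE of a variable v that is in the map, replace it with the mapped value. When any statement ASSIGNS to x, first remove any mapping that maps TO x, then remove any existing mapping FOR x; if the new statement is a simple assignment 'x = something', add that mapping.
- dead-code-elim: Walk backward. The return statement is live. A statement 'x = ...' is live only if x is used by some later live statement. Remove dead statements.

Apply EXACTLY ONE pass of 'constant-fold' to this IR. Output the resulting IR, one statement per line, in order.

Answer: b = 2
c = b
a = 0
x = a
v = 5 - a
return x

Derivation:
Applying constant-fold statement-by-statement:
  [1] b = 2  (unchanged)
  [2] c = b  (unchanged)
  [3] a = 0  (unchanged)
  [4] x = a - 0  -> x = a
  [5] v = 5 - a  (unchanged)
  [6] return x  (unchanged)
Result (6 stmts):
  b = 2
  c = b
  a = 0
  x = a
  v = 5 - a
  return x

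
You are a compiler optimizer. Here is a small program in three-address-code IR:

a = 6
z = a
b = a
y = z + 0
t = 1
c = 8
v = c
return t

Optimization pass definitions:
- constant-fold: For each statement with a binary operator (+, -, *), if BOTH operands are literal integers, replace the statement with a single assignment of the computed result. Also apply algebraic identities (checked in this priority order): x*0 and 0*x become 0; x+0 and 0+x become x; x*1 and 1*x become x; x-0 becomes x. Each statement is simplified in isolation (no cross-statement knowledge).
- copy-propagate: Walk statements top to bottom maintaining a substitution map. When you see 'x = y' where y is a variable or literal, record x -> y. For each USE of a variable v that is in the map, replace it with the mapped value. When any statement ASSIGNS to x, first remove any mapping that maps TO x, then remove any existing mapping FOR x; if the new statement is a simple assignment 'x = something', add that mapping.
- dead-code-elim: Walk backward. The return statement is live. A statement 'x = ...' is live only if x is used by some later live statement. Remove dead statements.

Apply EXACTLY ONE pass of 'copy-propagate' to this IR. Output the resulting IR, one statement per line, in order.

Answer: a = 6
z = 6
b = 6
y = 6 + 0
t = 1
c = 8
v = 8
return 1

Derivation:
Applying copy-propagate statement-by-statement:
  [1] a = 6  (unchanged)
  [2] z = a  -> z = 6
  [3] b = a  -> b = 6
  [4] y = z + 0  -> y = 6 + 0
  [5] t = 1  (unchanged)
  [6] c = 8  (unchanged)
  [7] v = c  -> v = 8
  [8] return t  -> return 1
Result (8 stmts):
  a = 6
  z = 6
  b = 6
  y = 6 + 0
  t = 1
  c = 8
  v = 8
  return 1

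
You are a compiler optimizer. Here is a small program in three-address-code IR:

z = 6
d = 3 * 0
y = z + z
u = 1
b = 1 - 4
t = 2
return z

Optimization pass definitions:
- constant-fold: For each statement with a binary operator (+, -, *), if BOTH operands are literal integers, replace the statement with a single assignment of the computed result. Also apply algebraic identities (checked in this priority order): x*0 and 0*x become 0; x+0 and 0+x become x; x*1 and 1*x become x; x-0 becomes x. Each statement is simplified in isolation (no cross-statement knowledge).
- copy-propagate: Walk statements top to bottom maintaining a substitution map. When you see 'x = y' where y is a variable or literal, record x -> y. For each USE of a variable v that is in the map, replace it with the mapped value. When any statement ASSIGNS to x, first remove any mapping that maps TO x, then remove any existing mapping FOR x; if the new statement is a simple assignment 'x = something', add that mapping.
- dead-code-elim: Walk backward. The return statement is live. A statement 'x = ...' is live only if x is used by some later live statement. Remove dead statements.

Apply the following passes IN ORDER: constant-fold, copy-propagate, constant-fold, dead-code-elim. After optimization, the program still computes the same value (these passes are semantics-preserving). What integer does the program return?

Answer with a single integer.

Initial IR:
  z = 6
  d = 3 * 0
  y = z + z
  u = 1
  b = 1 - 4
  t = 2
  return z
After constant-fold (7 stmts):
  z = 6
  d = 0
  y = z + z
  u = 1
  b = -3
  t = 2
  return z
After copy-propagate (7 stmts):
  z = 6
  d = 0
  y = 6 + 6
  u = 1
  b = -3
  t = 2
  return 6
After constant-fold (7 stmts):
  z = 6
  d = 0
  y = 12
  u = 1
  b = -3
  t = 2
  return 6
After dead-code-elim (1 stmts):
  return 6
Evaluate:
  z = 6  =>  z = 6
  d = 3 * 0  =>  d = 0
  y = z + z  =>  y = 12
  u = 1  =>  u = 1
  b = 1 - 4  =>  b = -3
  t = 2  =>  t = 2
  return z = 6

Answer: 6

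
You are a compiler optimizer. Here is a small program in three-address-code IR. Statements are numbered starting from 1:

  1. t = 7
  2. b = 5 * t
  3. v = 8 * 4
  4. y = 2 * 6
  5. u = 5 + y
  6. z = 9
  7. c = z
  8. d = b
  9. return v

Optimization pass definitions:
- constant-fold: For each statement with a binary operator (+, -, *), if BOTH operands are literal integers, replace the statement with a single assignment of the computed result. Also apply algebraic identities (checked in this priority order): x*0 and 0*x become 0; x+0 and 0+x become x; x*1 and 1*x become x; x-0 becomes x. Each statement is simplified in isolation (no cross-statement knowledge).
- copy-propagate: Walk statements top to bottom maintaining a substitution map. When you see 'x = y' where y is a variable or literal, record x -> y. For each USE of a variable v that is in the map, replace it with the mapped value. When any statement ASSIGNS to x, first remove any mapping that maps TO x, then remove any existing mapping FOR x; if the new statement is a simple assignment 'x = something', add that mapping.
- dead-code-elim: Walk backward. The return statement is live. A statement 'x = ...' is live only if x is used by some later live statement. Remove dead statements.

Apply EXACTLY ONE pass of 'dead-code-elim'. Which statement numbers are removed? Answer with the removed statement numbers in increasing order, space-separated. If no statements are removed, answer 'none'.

Answer: 1 2 4 5 6 7 8

Derivation:
Backward liveness scan:
Stmt 1 't = 7': DEAD (t not in live set [])
Stmt 2 'b = 5 * t': DEAD (b not in live set [])
Stmt 3 'v = 8 * 4': KEEP (v is live); live-in = []
Stmt 4 'y = 2 * 6': DEAD (y not in live set ['v'])
Stmt 5 'u = 5 + y': DEAD (u not in live set ['v'])
Stmt 6 'z = 9': DEAD (z not in live set ['v'])
Stmt 7 'c = z': DEAD (c not in live set ['v'])
Stmt 8 'd = b': DEAD (d not in live set ['v'])
Stmt 9 'return v': KEEP (return); live-in = ['v']
Removed statement numbers: [1, 2, 4, 5, 6, 7, 8]
Surviving IR:
  v = 8 * 4
  return v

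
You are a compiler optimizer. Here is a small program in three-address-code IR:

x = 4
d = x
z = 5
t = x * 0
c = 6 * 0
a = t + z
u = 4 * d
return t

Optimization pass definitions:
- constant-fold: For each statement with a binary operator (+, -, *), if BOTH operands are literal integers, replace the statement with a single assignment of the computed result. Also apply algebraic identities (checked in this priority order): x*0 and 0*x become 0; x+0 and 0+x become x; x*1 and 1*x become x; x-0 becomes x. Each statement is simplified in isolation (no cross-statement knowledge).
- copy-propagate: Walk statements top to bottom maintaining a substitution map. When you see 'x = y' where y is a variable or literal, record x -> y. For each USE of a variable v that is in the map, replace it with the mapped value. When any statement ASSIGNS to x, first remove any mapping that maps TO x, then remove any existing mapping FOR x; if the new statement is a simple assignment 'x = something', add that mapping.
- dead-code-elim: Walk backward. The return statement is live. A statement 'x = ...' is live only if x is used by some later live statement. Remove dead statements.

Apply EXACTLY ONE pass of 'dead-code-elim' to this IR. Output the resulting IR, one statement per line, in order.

Applying dead-code-elim statement-by-statement:
  [8] return t  -> KEEP (return); live=['t']
  [7] u = 4 * d  -> DEAD (u not live)
  [6] a = t + z  -> DEAD (a not live)
  [5] c = 6 * 0  -> DEAD (c not live)
  [4] t = x * 0  -> KEEP; live=['x']
  [3] z = 5  -> DEAD (z not live)
  [2] d = x  -> DEAD (d not live)
  [1] x = 4  -> KEEP; live=[]
Result (3 stmts):
  x = 4
  t = x * 0
  return t

Answer: x = 4
t = x * 0
return t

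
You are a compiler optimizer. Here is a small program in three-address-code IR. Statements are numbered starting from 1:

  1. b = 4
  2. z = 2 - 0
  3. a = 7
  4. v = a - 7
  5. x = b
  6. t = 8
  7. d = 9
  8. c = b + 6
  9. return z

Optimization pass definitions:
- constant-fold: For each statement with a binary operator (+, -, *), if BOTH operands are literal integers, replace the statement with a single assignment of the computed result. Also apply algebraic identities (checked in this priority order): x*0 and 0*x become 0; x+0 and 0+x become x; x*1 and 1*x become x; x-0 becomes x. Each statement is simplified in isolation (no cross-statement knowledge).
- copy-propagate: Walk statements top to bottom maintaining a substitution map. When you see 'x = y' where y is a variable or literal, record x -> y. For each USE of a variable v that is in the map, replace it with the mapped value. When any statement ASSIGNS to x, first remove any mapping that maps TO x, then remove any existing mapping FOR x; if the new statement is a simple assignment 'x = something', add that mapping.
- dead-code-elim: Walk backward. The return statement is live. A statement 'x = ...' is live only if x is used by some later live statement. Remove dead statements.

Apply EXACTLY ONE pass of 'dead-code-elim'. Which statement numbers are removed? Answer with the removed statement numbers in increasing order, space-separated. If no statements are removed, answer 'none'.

Backward liveness scan:
Stmt 1 'b = 4': DEAD (b not in live set [])
Stmt 2 'z = 2 - 0': KEEP (z is live); live-in = []
Stmt 3 'a = 7': DEAD (a not in live set ['z'])
Stmt 4 'v = a - 7': DEAD (v not in live set ['z'])
Stmt 5 'x = b': DEAD (x not in live set ['z'])
Stmt 6 't = 8': DEAD (t not in live set ['z'])
Stmt 7 'd = 9': DEAD (d not in live set ['z'])
Stmt 8 'c = b + 6': DEAD (c not in live set ['z'])
Stmt 9 'return z': KEEP (return); live-in = ['z']
Removed statement numbers: [1, 3, 4, 5, 6, 7, 8]
Surviving IR:
  z = 2 - 0
  return z

Answer: 1 3 4 5 6 7 8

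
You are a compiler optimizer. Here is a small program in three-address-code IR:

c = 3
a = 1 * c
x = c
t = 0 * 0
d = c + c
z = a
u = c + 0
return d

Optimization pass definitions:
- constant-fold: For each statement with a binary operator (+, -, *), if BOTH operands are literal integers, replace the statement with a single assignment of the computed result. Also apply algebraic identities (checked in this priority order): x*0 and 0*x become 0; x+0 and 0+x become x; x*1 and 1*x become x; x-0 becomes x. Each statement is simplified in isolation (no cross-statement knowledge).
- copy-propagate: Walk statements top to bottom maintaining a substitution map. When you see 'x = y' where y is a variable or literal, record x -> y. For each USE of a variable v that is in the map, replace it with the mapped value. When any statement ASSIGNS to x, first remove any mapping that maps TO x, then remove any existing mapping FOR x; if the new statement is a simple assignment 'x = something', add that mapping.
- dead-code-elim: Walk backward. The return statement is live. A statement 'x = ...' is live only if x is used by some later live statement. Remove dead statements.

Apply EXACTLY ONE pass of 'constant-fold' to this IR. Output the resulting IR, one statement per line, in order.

Answer: c = 3
a = c
x = c
t = 0
d = c + c
z = a
u = c
return d

Derivation:
Applying constant-fold statement-by-statement:
  [1] c = 3  (unchanged)
  [2] a = 1 * c  -> a = c
  [3] x = c  (unchanged)
  [4] t = 0 * 0  -> t = 0
  [5] d = c + c  (unchanged)
  [6] z = a  (unchanged)
  [7] u = c + 0  -> u = c
  [8] return d  (unchanged)
Result (8 stmts):
  c = 3
  a = c
  x = c
  t = 0
  d = c + c
  z = a
  u = c
  return d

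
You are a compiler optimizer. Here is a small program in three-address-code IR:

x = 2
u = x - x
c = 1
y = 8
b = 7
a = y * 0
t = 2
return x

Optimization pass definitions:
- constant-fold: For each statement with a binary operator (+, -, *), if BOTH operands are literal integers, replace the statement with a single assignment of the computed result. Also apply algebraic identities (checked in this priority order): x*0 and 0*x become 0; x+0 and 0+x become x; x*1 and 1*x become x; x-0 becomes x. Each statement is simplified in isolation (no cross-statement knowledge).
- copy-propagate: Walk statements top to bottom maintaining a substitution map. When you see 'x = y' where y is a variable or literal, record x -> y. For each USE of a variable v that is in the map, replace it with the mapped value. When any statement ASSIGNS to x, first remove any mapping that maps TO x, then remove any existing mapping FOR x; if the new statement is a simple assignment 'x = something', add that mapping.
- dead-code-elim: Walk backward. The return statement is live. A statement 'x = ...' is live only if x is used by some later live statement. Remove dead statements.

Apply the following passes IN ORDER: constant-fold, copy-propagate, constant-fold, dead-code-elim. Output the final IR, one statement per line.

Answer: return 2

Derivation:
Initial IR:
  x = 2
  u = x - x
  c = 1
  y = 8
  b = 7
  a = y * 0
  t = 2
  return x
After constant-fold (8 stmts):
  x = 2
  u = x - x
  c = 1
  y = 8
  b = 7
  a = 0
  t = 2
  return x
After copy-propagate (8 stmts):
  x = 2
  u = 2 - 2
  c = 1
  y = 8
  b = 7
  a = 0
  t = 2
  return 2
After constant-fold (8 stmts):
  x = 2
  u = 0
  c = 1
  y = 8
  b = 7
  a = 0
  t = 2
  return 2
After dead-code-elim (1 stmts):
  return 2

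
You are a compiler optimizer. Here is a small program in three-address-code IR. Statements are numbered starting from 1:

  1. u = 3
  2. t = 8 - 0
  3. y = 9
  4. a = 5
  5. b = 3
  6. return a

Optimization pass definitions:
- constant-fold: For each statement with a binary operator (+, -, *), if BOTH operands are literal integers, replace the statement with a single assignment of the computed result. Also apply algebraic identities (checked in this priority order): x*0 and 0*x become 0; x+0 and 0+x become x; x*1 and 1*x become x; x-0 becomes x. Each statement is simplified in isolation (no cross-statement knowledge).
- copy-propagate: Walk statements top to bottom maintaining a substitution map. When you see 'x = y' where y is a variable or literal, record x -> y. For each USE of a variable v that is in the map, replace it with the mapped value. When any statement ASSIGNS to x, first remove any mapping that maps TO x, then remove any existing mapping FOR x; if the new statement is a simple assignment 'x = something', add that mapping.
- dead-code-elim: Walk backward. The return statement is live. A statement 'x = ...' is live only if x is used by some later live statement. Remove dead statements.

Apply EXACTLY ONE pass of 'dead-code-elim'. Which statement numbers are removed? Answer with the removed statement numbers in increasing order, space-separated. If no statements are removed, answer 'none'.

Backward liveness scan:
Stmt 1 'u = 3': DEAD (u not in live set [])
Stmt 2 't = 8 - 0': DEAD (t not in live set [])
Stmt 3 'y = 9': DEAD (y not in live set [])
Stmt 4 'a = 5': KEEP (a is live); live-in = []
Stmt 5 'b = 3': DEAD (b not in live set ['a'])
Stmt 6 'return a': KEEP (return); live-in = ['a']
Removed statement numbers: [1, 2, 3, 5]
Surviving IR:
  a = 5
  return a

Answer: 1 2 3 5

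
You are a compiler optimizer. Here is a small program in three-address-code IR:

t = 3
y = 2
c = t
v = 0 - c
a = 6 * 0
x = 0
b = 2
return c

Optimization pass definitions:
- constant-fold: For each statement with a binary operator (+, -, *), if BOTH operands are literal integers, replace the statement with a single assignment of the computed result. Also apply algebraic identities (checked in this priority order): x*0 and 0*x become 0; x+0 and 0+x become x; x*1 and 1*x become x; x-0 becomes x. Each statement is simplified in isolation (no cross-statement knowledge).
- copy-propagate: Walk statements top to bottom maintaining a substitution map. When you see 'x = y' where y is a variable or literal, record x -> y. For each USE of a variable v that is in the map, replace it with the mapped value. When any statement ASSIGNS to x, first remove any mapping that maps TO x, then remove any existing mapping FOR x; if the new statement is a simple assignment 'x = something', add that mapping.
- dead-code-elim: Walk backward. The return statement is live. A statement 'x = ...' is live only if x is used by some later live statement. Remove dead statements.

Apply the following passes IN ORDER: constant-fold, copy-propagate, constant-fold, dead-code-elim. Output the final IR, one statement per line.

Initial IR:
  t = 3
  y = 2
  c = t
  v = 0 - c
  a = 6 * 0
  x = 0
  b = 2
  return c
After constant-fold (8 stmts):
  t = 3
  y = 2
  c = t
  v = 0 - c
  a = 0
  x = 0
  b = 2
  return c
After copy-propagate (8 stmts):
  t = 3
  y = 2
  c = 3
  v = 0 - 3
  a = 0
  x = 0
  b = 2
  return 3
After constant-fold (8 stmts):
  t = 3
  y = 2
  c = 3
  v = -3
  a = 0
  x = 0
  b = 2
  return 3
After dead-code-elim (1 stmts):
  return 3

Answer: return 3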